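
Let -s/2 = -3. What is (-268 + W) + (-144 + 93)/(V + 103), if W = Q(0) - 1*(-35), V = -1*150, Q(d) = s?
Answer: -10618/47 ≈ -225.91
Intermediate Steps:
s = 6 (s = -2*(-3) = 6)
Q(d) = 6
V = -150
W = 41 (W = 6 - 1*(-35) = 6 + 35 = 41)
(-268 + W) + (-144 + 93)/(V + 103) = (-268 + 41) + (-144 + 93)/(-150 + 103) = -227 - 51/(-47) = -227 - 51*(-1/47) = -227 + 51/47 = -10618/47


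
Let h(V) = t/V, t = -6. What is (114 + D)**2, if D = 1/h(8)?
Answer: 114244/9 ≈ 12694.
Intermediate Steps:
h(V) = -6/V
D = -4/3 (D = 1/(-6/8) = 1/(-6*1/8) = 1/(-3/4) = -4/3 ≈ -1.3333)
(114 + D)**2 = (114 - 4/3)**2 = (338/3)**2 = 114244/9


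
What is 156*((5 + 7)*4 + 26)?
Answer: 11544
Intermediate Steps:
156*((5 + 7)*4 + 26) = 156*(12*4 + 26) = 156*(48 + 26) = 156*74 = 11544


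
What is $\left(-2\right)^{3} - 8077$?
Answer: $-8085$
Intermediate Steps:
$\left(-2\right)^{3} - 8077 = -8 - 8077 = -8085$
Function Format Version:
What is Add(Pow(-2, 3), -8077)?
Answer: -8085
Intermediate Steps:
Add(Pow(-2, 3), -8077) = Add(-8, -8077) = -8085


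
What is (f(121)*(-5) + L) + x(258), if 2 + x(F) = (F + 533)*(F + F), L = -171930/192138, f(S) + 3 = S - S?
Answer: 13070767232/32023 ≈ 4.0817e+5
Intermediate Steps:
f(S) = -3 (f(S) = -3 + (S - S) = -3 + 0 = -3)
L = -28655/32023 (L = -171930*1/192138 = -28655/32023 ≈ -0.89483)
x(F) = -2 + 2*F*(533 + F) (x(F) = -2 + (F + 533)*(F + F) = -2 + (533 + F)*(2*F) = -2 + 2*F*(533 + F))
(f(121)*(-5) + L) + x(258) = (-3*(-5) - 28655/32023) + (-2 + 2*258**2 + 1066*258) = (15 - 28655/32023) + (-2 + 2*66564 + 275028) = 451690/32023 + (-2 + 133128 + 275028) = 451690/32023 + 408154 = 13070767232/32023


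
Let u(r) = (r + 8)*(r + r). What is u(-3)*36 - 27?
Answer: -1107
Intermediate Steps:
u(r) = 2*r*(8 + r) (u(r) = (8 + r)*(2*r) = 2*r*(8 + r))
u(-3)*36 - 27 = (2*(-3)*(8 - 3))*36 - 27 = (2*(-3)*5)*36 - 27 = -30*36 - 27 = -1080 - 27 = -1107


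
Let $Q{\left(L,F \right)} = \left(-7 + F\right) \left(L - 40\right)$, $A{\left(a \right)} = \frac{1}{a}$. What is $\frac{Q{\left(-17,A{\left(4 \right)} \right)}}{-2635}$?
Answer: $- \frac{1539}{10540} \approx -0.14602$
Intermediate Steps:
$Q{\left(L,F \right)} = \left(-40 + L\right) \left(-7 + F\right)$ ($Q{\left(L,F \right)} = \left(-7 + F\right) \left(-40 + L\right) = \left(-40 + L\right) \left(-7 + F\right)$)
$\frac{Q{\left(-17,A{\left(4 \right)} \right)}}{-2635} = \frac{280 - \frac{40}{4} - -119 + \frac{1}{4} \left(-17\right)}{-2635} = \left(280 - 10 + 119 + \frac{1}{4} \left(-17\right)\right) \left(- \frac{1}{2635}\right) = \left(280 - 10 + 119 - \frac{17}{4}\right) \left(- \frac{1}{2635}\right) = \frac{1539}{4} \left(- \frac{1}{2635}\right) = - \frac{1539}{10540}$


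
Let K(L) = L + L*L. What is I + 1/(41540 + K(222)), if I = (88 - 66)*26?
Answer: 52078313/91046 ≈ 572.00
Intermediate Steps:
K(L) = L + L²
I = 572 (I = 22*26 = 572)
I + 1/(41540 + K(222)) = 572 + 1/(41540 + 222*(1 + 222)) = 572 + 1/(41540 + 222*223) = 572 + 1/(41540 + 49506) = 572 + 1/91046 = 52078313/91046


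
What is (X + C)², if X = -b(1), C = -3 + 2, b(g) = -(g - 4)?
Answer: 16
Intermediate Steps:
b(g) = 4 - g (b(g) = -(-4 + g) = 4 - g)
C = -1
X = -3 (X = -(4 - 1*1) = -(4 - 1) = -1*3 = -3)
(X + C)² = (-3 - 1)² = (-4)² = 16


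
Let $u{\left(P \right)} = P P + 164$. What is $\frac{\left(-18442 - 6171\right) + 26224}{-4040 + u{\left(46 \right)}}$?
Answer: $- \frac{1611}{1760} \approx -0.91534$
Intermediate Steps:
$u{\left(P \right)} = 164 + P^{2}$ ($u{\left(P \right)} = P^{2} + 164 = 164 + P^{2}$)
$\frac{\left(-18442 - 6171\right) + 26224}{-4040 + u{\left(46 \right)}} = \frac{\left(-18442 - 6171\right) + 26224}{-4040 + \left(164 + 46^{2}\right)} = \frac{-24613 + 26224}{-4040 + \left(164 + 2116\right)} = \frac{1611}{-4040 + 2280} = \frac{1611}{-1760} = 1611 \left(- \frac{1}{1760}\right) = - \frac{1611}{1760}$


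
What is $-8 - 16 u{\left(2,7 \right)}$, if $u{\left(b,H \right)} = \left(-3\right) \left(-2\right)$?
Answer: $-104$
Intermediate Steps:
$u{\left(b,H \right)} = 6$
$-8 - 16 u{\left(2,7 \right)} = -8 - 96 = -104$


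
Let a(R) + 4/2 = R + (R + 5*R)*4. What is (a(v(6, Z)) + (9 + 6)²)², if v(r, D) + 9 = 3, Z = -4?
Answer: 5329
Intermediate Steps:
v(r, D) = -6 (v(r, D) = -9 + 3 = -6)
a(R) = -2 + 25*R (a(R) = -2 + (R + (R + 5*R)*4) = -2 + (R + (6*R)*4) = -2 + (R + 24*R) = -2 + 25*R)
(a(v(6, Z)) + (9 + 6)²)² = ((-2 + 25*(-6)) + (9 + 6)²)² = ((-2 - 150) + 15²)² = (-152 + 225)² = 73² = 5329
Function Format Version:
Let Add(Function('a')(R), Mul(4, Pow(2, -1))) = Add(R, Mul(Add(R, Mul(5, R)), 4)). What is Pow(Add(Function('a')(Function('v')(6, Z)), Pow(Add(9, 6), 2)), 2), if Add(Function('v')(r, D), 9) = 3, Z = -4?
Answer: 5329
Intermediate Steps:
Function('v')(r, D) = -6 (Function('v')(r, D) = Add(-9, 3) = -6)
Function('a')(R) = Add(-2, Mul(25, R)) (Function('a')(R) = Add(-2, Add(R, Mul(Add(R, Mul(5, R)), 4))) = Add(-2, Add(R, Mul(Mul(6, R), 4))) = Add(-2, Add(R, Mul(24, R))) = Add(-2, Mul(25, R)))
Pow(Add(Function('a')(Function('v')(6, Z)), Pow(Add(9, 6), 2)), 2) = Pow(Add(Add(-2, Mul(25, -6)), Pow(Add(9, 6), 2)), 2) = Pow(Add(Add(-2, -150), Pow(15, 2)), 2) = Pow(Add(-152, 225), 2) = Pow(73, 2) = 5329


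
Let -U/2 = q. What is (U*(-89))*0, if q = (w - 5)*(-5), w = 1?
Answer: 0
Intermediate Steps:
q = 20 (q = (1 - 5)*(-5) = -4*(-5) = 20)
U = -40 (U = -2*20 = -40)
(U*(-89))*0 = -40*(-89)*0 = 3560*0 = 0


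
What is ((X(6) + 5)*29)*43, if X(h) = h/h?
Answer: 7482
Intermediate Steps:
X(h) = 1
((X(6) + 5)*29)*43 = ((1 + 5)*29)*43 = (6*29)*43 = 174*43 = 7482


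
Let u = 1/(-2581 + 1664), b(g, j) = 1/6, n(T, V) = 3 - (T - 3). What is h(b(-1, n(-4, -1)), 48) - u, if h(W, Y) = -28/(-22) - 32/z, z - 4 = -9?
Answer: 387029/50435 ≈ 7.6738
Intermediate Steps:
n(T, V) = 6 - T (n(T, V) = 3 - (-3 + T) = 3 + (3 - T) = 6 - T)
z = -5 (z = 4 - 9 = -5)
b(g, j) = 1/6
h(W, Y) = 422/55 (h(W, Y) = -28/(-22) - 32/(-5) = -28*(-1/22) - 32*(-1/5) = 14/11 + 32/5 = 422/55)
u = -1/917 (u = 1/(-917) = -1/917 ≈ -0.0010905)
h(b(-1, n(-4, -1)), 48) - u = 422/55 - 1*(-1/917) = 422/55 + 1/917 = 387029/50435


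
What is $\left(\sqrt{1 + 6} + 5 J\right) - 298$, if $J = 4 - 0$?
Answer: $-278 + \sqrt{7} \approx -275.35$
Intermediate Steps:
$J = 4$ ($J = 4 + 0 = 4$)
$\left(\sqrt{1 + 6} + 5 J\right) - 298 = \left(\sqrt{1 + 6} + 5 \cdot 4\right) - 298 = \left(\sqrt{7} + 20\right) - 298 = \left(20 + \sqrt{7}\right) - 298 = -278 + \sqrt{7}$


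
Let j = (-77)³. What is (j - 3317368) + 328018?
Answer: -3445883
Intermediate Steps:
j = -456533
(j - 3317368) + 328018 = (-456533 - 3317368) + 328018 = -3773901 + 328018 = -3445883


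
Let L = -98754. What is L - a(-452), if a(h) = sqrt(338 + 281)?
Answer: -98754 - sqrt(619) ≈ -98779.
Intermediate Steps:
a(h) = sqrt(619)
L - a(-452) = -98754 - sqrt(619)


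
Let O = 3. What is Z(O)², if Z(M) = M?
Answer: 9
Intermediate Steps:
Z(O)² = 3² = 9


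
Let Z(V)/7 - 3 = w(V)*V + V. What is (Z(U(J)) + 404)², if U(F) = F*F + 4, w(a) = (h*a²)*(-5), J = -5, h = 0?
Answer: 394384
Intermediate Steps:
w(a) = 0 (w(a) = (0*a²)*(-5) = 0*(-5) = 0)
U(F) = 4 + F² (U(F) = F² + 4 = 4 + F²)
Z(V) = 21 + 7*V (Z(V) = 21 + 7*(0*V + V) = 21 + 7*(0 + V) = 21 + 7*V)
(Z(U(J)) + 404)² = ((21 + 7*(4 + (-5)²)) + 404)² = ((21 + 7*(4 + 25)) + 404)² = ((21 + 7*29) + 404)² = ((21 + 203) + 404)² = (224 + 404)² = 628² = 394384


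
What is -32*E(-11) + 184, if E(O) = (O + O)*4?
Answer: 3000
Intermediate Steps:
E(O) = 8*O (E(O) = (2*O)*4 = 8*O)
-32*E(-11) + 184 = -256*(-11) + 184 = -32*(-88) + 184 = 2816 + 184 = 3000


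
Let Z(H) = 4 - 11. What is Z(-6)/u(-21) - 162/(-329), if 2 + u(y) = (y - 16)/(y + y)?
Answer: 2220/329 ≈ 6.7477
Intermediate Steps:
u(y) = -2 + (-16 + y)/(2*y) (u(y) = -2 + (y - 16)/(y + y) = -2 + (-16 + y)/((2*y)) = -2 + (-16 + y)*(1/(2*y)) = -2 + (-16 + y)/(2*y))
Z(H) = -7
Z(-6)/u(-21) - 162/(-329) = -7/(-3/2 - 8/(-21)) - 162/(-329) = -7/(-3/2 - 8*(-1/21)) - 162*(-1/329) = -7/(-3/2 + 8/21) + 162/329 = -7/(-47/42) + 162/329 = -7*(-42/47) + 162/329 = 294/47 + 162/329 = 2220/329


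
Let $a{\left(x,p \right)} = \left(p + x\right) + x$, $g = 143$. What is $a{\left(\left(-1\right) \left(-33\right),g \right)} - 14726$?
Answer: $-14517$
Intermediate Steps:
$a{\left(x,p \right)} = p + 2 x$
$a{\left(\left(-1\right) \left(-33\right),g \right)} - 14726 = \left(143 + 2 \left(\left(-1\right) \left(-33\right)\right)\right) - 14726 = \left(143 + 2 \cdot 33\right) - 14726 = \left(143 + 66\right) - 14726 = 209 - 14726 = -14517$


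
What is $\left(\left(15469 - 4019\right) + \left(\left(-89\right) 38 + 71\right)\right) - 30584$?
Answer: $-22445$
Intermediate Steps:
$\left(\left(15469 - 4019\right) + \left(\left(-89\right) 38 + 71\right)\right) - 30584 = \left(\left(15469 - 4019\right) + \left(-3382 + 71\right)\right) - 30584 = \left(11450 - 3311\right) - 30584 = 8139 - 30584 = -22445$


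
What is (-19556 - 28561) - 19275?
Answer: -67392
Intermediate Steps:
(-19556 - 28561) - 19275 = -48117 - 19275 = -67392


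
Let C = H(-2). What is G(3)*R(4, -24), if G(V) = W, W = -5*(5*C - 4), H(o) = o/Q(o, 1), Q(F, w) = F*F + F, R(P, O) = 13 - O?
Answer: 1665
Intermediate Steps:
Q(F, w) = F + F² (Q(F, w) = F² + F = F + F²)
H(o) = 1/(1 + o) (H(o) = o/((o*(1 + o))) = o*(1/(o*(1 + o))) = 1/(1 + o))
C = -1 (C = 1/(1 - 2) = 1/(-1) = -1)
W = 45 (W = -5*(5*(-1) - 4) = -5*(-5 - 4) = -5*(-9) = 45)
G(V) = 45
G(3)*R(4, -24) = 45*(13 - 1*(-24)) = 45*(13 + 24) = 45*37 = 1665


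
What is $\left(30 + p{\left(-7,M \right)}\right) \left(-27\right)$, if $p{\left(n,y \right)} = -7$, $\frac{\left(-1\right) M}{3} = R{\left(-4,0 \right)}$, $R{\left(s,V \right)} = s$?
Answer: $-621$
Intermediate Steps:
$M = 12$ ($M = \left(-3\right) \left(-4\right) = 12$)
$\left(30 + p{\left(-7,M \right)}\right) \left(-27\right) = \left(30 - 7\right) \left(-27\right) = 23 \left(-27\right) = -621$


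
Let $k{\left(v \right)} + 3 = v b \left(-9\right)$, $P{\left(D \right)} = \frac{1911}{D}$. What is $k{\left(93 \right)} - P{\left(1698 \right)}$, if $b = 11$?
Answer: $- \frac{5213497}{566} \approx -9211.1$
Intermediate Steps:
$k{\left(v \right)} = -3 - 99 v$ ($k{\left(v \right)} = -3 + v 11 \left(-9\right) = -3 + 11 v \left(-9\right) = -3 - 99 v$)
$k{\left(93 \right)} - P{\left(1698 \right)} = \left(-3 - 9207\right) - \frac{1911}{1698} = \left(-3 - 9207\right) - 1911 \cdot \frac{1}{1698} = -9210 - \frac{637}{566} = - \frac{5213497}{566}$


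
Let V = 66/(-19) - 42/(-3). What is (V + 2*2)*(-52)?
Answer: -14352/19 ≈ -755.37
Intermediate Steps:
V = 200/19 (V = 66*(-1/19) - 42*(-⅓) = -66/19 + 14 = 200/19 ≈ 10.526)
(V + 2*2)*(-52) = (200/19 + 2*2)*(-52) = (200/19 + 4)*(-52) = (276/19)*(-52) = -14352/19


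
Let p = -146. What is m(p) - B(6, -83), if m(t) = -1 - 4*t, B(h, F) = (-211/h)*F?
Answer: -14015/6 ≈ -2335.8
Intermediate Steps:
B(h, F) = -211*F/h
m(p) - B(6, -83) = (-1 - 4*(-146)) - (-211)*(-83)/6 = (-1 + 584) - (-211)*(-83)/6 = 583 - 1*17513/6 = 583 - 17513/6 = -14015/6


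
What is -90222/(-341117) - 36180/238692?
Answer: 766138047/6785158247 ≈ 0.11291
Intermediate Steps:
-90222/(-341117) - 36180/238692 = -90222*(-1/341117) - 36180*1/238692 = 90222/341117 - 3015/19891 = 766138047/6785158247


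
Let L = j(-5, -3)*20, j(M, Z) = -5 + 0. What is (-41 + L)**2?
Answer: 19881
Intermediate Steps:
j(M, Z) = -5
L = -100 (L = -5*20 = -100)
(-41 + L)**2 = (-41 - 100)**2 = (-141)**2 = 19881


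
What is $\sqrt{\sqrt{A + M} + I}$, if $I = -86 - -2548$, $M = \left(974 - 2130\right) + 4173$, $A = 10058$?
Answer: $\sqrt{2462 + 5 \sqrt{523}} \approx 50.758$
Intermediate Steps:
$M = 3017$ ($M = -1156 + 4173 = 3017$)
$I = 2462$ ($I = -86 + 2548 = 2462$)
$\sqrt{\sqrt{A + M} + I} = \sqrt{\sqrt{10058 + 3017} + 2462} = \sqrt{\sqrt{13075} + 2462} = \sqrt{5 \sqrt{523} + 2462} = \sqrt{2462 + 5 \sqrt{523}}$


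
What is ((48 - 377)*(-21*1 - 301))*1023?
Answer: 108374574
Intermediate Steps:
((48 - 377)*(-21*1 - 301))*1023 = -329*(-21 - 301)*1023 = -329*(-322)*1023 = 105938*1023 = 108374574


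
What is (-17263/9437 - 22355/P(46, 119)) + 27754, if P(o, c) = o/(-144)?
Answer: 21213054125/217051 ≈ 97733.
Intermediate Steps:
P(o, c) = -o/144 (P(o, c) = o*(-1/144) = -o/144)
(-17263/9437 - 22355/P(46, 119)) + 27754 = (-17263/9437 - 22355/((-1/144*46))) + 27754 = (-17263*1/9437 - 22355/(-23/72)) + 27754 = (-17263/9437 - 22355*(-72/23)) + 27754 = (-17263/9437 + 1609560/23) + 27754 = 15189020671/217051 + 27754 = 21213054125/217051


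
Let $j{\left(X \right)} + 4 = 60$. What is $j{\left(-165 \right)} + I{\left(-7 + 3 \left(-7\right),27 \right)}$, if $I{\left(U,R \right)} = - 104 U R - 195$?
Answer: $78485$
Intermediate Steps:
$j{\left(X \right)} = 56$ ($j{\left(X \right)} = -4 + 60 = 56$)
$I{\left(U,R \right)} = -195 - 104 R U$ ($I{\left(U,R \right)} = - 104 R U - 195 = -195 - 104 R U$)
$j{\left(-165 \right)} + I{\left(-7 + 3 \left(-7\right),27 \right)} = 56 - \left(195 + 2808 \left(-7 + 3 \left(-7\right)\right)\right) = 56 - \left(195 + 2808 \left(-7 - 21\right)\right) = 56 - \left(195 + 2808 \left(-28\right)\right) = 56 + \left(-195 + 78624\right) = 56 + 78429 = 78485$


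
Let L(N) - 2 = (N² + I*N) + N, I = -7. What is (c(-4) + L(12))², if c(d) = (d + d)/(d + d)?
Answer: 5625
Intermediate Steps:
L(N) = 2 + N² - 6*N (L(N) = 2 + ((N² - 7*N) + N) = 2 + (N² - 6*N) = 2 + N² - 6*N)
c(d) = 1 (c(d) = (2*d)/((2*d)) = (2*d)*(1/(2*d)) = 1)
(c(-4) + L(12))² = (1 + (2 + 12² - 6*12))² = (1 + (2 + 144 - 72))² = (1 + 74)² = 75² = 5625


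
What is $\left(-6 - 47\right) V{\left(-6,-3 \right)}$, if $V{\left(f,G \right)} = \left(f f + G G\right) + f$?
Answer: $-2067$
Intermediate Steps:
$V{\left(f,G \right)} = f + G^{2} + f^{2}$ ($V{\left(f,G \right)} = \left(f^{2} + G^{2}\right) + f = \left(G^{2} + f^{2}\right) + f = f + G^{2} + f^{2}$)
$\left(-6 - 47\right) V{\left(-6,-3 \right)} = \left(-6 - 47\right) \left(-6 + \left(-3\right)^{2} + \left(-6\right)^{2}\right) = - 53 \left(-6 + 9 + 36\right) = \left(-53\right) 39 = -2067$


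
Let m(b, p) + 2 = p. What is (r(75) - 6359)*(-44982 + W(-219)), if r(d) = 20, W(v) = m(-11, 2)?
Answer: 285140898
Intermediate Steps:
m(b, p) = -2 + p
W(v) = 0 (W(v) = -2 + 2 = 0)
(r(75) - 6359)*(-44982 + W(-219)) = (20 - 6359)*(-44982 + 0) = -6339*(-44982) = 285140898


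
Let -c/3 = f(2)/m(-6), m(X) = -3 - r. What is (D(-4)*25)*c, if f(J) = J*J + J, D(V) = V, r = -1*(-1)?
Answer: -450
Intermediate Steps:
r = 1
f(J) = J + J**2 (f(J) = J**2 + J = J + J**2)
m(X) = -4 (m(X) = -3 - 1*1 = -3 - 1 = -4)
c = 9/2 (c = -3*2*(1 + 2)/(-4) = -3*2*3*(-1)/4 = -18*(-1)/4 = -3*(-3/2) = 9/2 ≈ 4.5000)
(D(-4)*25)*c = -4*25*(9/2) = -100*9/2 = -450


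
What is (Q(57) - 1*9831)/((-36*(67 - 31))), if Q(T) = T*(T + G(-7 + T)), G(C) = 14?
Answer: 241/54 ≈ 4.4630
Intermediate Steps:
Q(T) = T*(14 + T) (Q(T) = T*(T + 14) = T*(14 + T))
(Q(57) - 1*9831)/((-36*(67 - 31))) = (57*(14 + 57) - 1*9831)/((-36*(67 - 31))) = (57*71 - 9831)/((-36*36)) = (4047 - 9831)/(-1296) = -5784*(-1/1296) = 241/54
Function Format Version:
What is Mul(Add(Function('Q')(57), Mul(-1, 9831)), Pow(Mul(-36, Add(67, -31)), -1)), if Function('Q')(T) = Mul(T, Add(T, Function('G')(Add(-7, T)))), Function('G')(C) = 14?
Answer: Rational(241, 54) ≈ 4.4630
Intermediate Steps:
Function('Q')(T) = Mul(T, Add(14, T)) (Function('Q')(T) = Mul(T, Add(T, 14)) = Mul(T, Add(14, T)))
Mul(Add(Function('Q')(57), Mul(-1, 9831)), Pow(Mul(-36, Add(67, -31)), -1)) = Mul(Add(Mul(57, Add(14, 57)), Mul(-1, 9831)), Pow(Mul(-36, Add(67, -31)), -1)) = Mul(Add(Mul(57, 71), -9831), Pow(Mul(-36, 36), -1)) = Mul(Add(4047, -9831), Pow(-1296, -1)) = Mul(-5784, Rational(-1, 1296)) = Rational(241, 54)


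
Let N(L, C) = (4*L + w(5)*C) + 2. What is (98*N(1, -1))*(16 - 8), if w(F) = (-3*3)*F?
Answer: 39984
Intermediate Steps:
w(F) = -9*F
N(L, C) = 2 - 45*C + 4*L (N(L, C) = (4*L + (-9*5)*C) + 2 = (4*L - 45*C) + 2 = (-45*C + 4*L) + 2 = 2 - 45*C + 4*L)
(98*N(1, -1))*(16 - 8) = (98*(2 - 45*(-1) + 4*1))*(16 - 8) = (98*(2 + 45 + 4))*8 = (98*51)*8 = 4998*8 = 39984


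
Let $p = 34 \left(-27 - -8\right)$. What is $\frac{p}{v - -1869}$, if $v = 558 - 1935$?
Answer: $- \frac{323}{246} \approx -1.313$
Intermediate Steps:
$v = -1377$
$p = -646$ ($p = 34 \left(-27 + 8\right) = 34 \left(-19\right) = -646$)
$\frac{p}{v - -1869} = - \frac{646}{-1377 - -1869} = - \frac{646}{-1377 + 1869} = - \frac{646}{492} = \left(-646\right) \frac{1}{492} = - \frac{323}{246}$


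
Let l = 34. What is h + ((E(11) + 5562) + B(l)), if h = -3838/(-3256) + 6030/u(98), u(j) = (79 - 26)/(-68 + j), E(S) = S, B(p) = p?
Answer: 778401295/86284 ≈ 9021.4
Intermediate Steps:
u(j) = 53/(-68 + j)
h = 294606907/86284 (h = -3838/(-3256) + 6030/((53/(-68 + 98))) = -3838*(-1/3256) + 6030/((53/30)) = 1919/1628 + 6030/((53*(1/30))) = 1919/1628 + 6030/(53/30) = 1919/1628 + 6030*(30/53) = 1919/1628 + 180900/53 = 294606907/86284 ≈ 3414.4)
h + ((E(11) + 5562) + B(l)) = 294606907/86284 + ((11 + 5562) + 34) = 294606907/86284 + (5573 + 34) = 294606907/86284 + 5607 = 778401295/86284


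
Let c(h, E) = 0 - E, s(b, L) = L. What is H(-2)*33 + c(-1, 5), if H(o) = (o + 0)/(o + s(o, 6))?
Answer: -43/2 ≈ -21.500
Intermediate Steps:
c(h, E) = -E
H(o) = o/(6 + o) (H(o) = (o + 0)/(o + 6) = o/(6 + o))
H(-2)*33 + c(-1, 5) = -2/(6 - 2)*33 - 1*5 = -2/4*33 - 5 = -2*¼*33 - 5 = -½*33 - 5 = -33/2 - 5 = -43/2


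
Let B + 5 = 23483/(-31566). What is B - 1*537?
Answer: -17132255/31566 ≈ -542.74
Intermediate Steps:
B = -181313/31566 (B = -5 + 23483/(-31566) = -5 + 23483*(-1/31566) = -5 - 23483/31566 = -181313/31566 ≈ -5.7439)
B - 1*537 = -181313/31566 - 1*537 = -181313/31566 - 537 = -17132255/31566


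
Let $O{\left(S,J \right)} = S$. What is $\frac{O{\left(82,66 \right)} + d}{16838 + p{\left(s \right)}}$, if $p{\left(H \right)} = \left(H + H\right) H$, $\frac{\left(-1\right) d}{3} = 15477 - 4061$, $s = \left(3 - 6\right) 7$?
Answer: $- \frac{17083}{8860} \approx -1.9281$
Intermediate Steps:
$s = -21$ ($s = \left(-3\right) 7 = -21$)
$d = -34248$ ($d = - 3 \left(15477 - 4061\right) = \left(-3\right) 11416 = -34248$)
$p{\left(H \right)} = 2 H^{2}$ ($p{\left(H \right)} = 2 H H = 2 H^{2}$)
$\frac{O{\left(82,66 \right)} + d}{16838 + p{\left(s \right)}} = \frac{82 - 34248}{16838 + 2 \left(-21\right)^{2}} = - \frac{34166}{16838 + 2 \cdot 441} = - \frac{34166}{16838 + 882} = - \frac{34166}{17720} = \left(-34166\right) \frac{1}{17720} = - \frac{17083}{8860}$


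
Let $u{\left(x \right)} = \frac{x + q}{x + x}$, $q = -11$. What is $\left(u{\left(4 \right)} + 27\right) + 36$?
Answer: $\frac{497}{8} \approx 62.125$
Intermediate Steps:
$u{\left(x \right)} = \frac{-11 + x}{2 x}$ ($u{\left(x \right)} = \frac{x - 11}{x + x} = \frac{-11 + x}{2 x}$)
$\left(u{\left(4 \right)} + 27\right) + 36 = \left(\frac{-11 + 4}{2 \cdot 4} + 27\right) + 36 = \left(\frac{1}{2} \cdot \frac{1}{4} \left(-7\right) + 27\right) + 36 = \left(- \frac{7}{8} + 27\right) + 36 = \frac{209}{8} + 36 = \frac{497}{8}$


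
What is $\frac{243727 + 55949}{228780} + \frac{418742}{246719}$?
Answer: $\frac{14144629817}{4703697735} \approx 3.0071$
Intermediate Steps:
$\frac{243727 + 55949}{228780} + \frac{418742}{246719} = 299676 \cdot \frac{1}{228780} + 418742 \cdot \frac{1}{246719} = \frac{24973}{19065} + \frac{418742}{246719} = \frac{14144629817}{4703697735}$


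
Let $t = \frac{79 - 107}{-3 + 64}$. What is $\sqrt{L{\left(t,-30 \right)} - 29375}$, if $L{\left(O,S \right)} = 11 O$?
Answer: $\frac{i \sqrt{109323163}}{61} \approx 171.41 i$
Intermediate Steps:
$t = - \frac{28}{61} \approx -0.45902$
$\sqrt{L{\left(t,-30 \right)} - 29375} = \sqrt{11 \left(- \frac{28}{61}\right) - 29375} = \sqrt{- \frac{308}{61} - 29375} = \sqrt{- \frac{1792183}{61}} = \frac{i \sqrt{109323163}}{61}$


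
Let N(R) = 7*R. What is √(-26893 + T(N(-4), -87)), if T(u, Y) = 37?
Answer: 6*I*√746 ≈ 163.88*I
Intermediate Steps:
√(-26893 + T(N(-4), -87)) = √(-26893 + 37) = √(-26856) = 6*I*√746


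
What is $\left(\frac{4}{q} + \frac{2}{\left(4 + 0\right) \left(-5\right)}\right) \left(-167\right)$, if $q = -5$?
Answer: $\frac{1503}{10} \approx 150.3$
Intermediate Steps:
$\left(\frac{4}{q} + \frac{2}{\left(4 + 0\right) \left(-5\right)}\right) \left(-167\right) = \left(\frac{4}{-5} + \frac{2}{\left(4 + 0\right) \left(-5\right)}\right) \left(-167\right) = \left(4 \left(- \frac{1}{5}\right) + \frac{2}{4 \left(-5\right)}\right) \left(-167\right) = \left(- \frac{4}{5} + \frac{2}{-20}\right) \left(-167\right) = \left(- \frac{4}{5} + 2 \left(- \frac{1}{20}\right)\right) \left(-167\right) = \left(- \frac{4}{5} - \frac{1}{10}\right) \left(-167\right) = \left(- \frac{9}{10}\right) \left(-167\right) = \frac{1503}{10}$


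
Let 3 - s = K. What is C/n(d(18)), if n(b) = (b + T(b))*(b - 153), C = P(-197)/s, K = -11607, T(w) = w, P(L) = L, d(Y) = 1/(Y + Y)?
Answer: 2364/1184005 ≈ 0.0019966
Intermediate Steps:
d(Y) = 1/(2*Y)
s = 11610 (s = 3 - 1*(-11607) = 3 + 11607 = 11610)
C = -197/11610 ≈ -0.016968
n(b) = 2*b*(-153 + b) (n(b) = (b + b)*(b - 153) = (2*b)*(-153 + b) = 2*b*(-153 + b))
C/n(d(18)) = -197*18/(-153 + (½)/18)/11610 = -197*18/(-153 + (½)*(1/18))/11610 = -197*18/(-153 + 1/36)/11610 = -197/(11610*(2*(1/36)*(-5507/36))) = -197/(11610*(-5507/648)) = -197/11610*(-648/5507) = 2364/1184005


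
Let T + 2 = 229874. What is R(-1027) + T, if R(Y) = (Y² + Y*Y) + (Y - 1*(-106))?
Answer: 2338409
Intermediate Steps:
T = 229872 (T = -2 + 229874 = 229872)
R(Y) = 106 + Y + 2*Y² (R(Y) = (Y² + Y²) + (Y + 106) = 2*Y² + (106 + Y) = 106 + Y + 2*Y²)
R(-1027) + T = (106 - 1027 + 2*(-1027)²) + 229872 = (106 - 1027 + 2*1054729) + 229872 = (106 - 1027 + 2109458) + 229872 = 2108537 + 229872 = 2338409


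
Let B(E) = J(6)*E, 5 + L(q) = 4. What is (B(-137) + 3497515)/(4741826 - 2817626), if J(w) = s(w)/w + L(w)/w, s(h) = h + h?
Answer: 20983583/11545200 ≈ 1.8175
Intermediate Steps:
s(h) = 2*h
L(q) = -1 (L(q) = -5 + 4 = -1)
J(w) = 2 - 1/w (J(w) = (2*w)/w - 1/w = 2 - 1/w)
B(E) = 11*E/6 (B(E) = (2 - 1/6)*E = (2 - 1*⅙)*E = (2 - ⅙)*E = 11*E/6)
(B(-137) + 3497515)/(4741826 - 2817626) = ((11/6)*(-137) + 3497515)/(4741826 - 2817626) = (-1507/6 + 3497515)/1924200 = (20983583/6)*(1/1924200) = 20983583/11545200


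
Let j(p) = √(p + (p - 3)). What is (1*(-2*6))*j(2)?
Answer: -12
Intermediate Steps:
j(p) = √(-3 + 2*p) (j(p) = √(p + (-3 + p)) = √(-3 + 2*p))
(1*(-2*6))*j(2) = (1*(-2*6))*√(-3 + 2*2) = (1*(-12))*√(-3 + 4) = -12*√1 = -12*1 = -12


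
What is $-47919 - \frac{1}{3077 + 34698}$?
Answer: $- \frac{1810140226}{37775} \approx -47919.0$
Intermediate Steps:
$-47919 - \frac{1}{3077 + 34698} = -47919 - \frac{1}{37775} = - \frac{1810140226}{37775}$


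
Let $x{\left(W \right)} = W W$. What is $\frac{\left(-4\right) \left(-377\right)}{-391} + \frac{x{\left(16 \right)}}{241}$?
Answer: $- \frac{263332}{94231} \approx -2.7945$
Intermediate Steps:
$x{\left(W \right)} = W^{2}$
$\frac{\left(-4\right) \left(-377\right)}{-391} + \frac{x{\left(16 \right)}}{241} = \frac{\left(-4\right) \left(-377\right)}{-391} + \frac{16^{2}}{241} = 1508 \left(- \frac{1}{391}\right) + 256 \cdot \frac{1}{241} = - \frac{1508}{391} + \frac{256}{241} = - \frac{263332}{94231}$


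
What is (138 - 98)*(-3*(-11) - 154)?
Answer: -4840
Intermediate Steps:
(138 - 98)*(-3*(-11) - 154) = 40*(33 - 154) = 40*(-121) = -4840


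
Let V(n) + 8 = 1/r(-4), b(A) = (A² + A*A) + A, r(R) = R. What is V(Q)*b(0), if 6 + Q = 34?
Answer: 0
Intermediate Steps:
Q = 28 (Q = -6 + 34 = 28)
b(A) = A + 2*A² (b(A) = (A² + A²) + A = 2*A² + A = A + 2*A²)
V(n) = -33/4 (V(n) = -8 + 1/(-4) = -8 - ¼ = -33/4)
V(Q)*b(0) = -0*(1 + 2*0) = -0*(1 + 0) = -0 = -33/4*0 = 0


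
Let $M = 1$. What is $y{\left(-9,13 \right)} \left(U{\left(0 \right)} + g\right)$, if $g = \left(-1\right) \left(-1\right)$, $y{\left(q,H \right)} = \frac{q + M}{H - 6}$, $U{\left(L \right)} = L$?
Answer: $- \frac{8}{7} \approx -1.1429$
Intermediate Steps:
$y{\left(q,H \right)} = \frac{1 + q}{-6 + H}$ ($y{\left(q,H \right)} = \frac{q + 1}{H - 6} = \frac{1 + q}{-6 + H}$)
$g = 1$
$y{\left(-9,13 \right)} \left(U{\left(0 \right)} + g\right) = \frac{1 - 9}{-6 + 13} \left(0 + 1\right) = \frac{1}{7} \left(-8\right) 1 = \left(- \frac{8}{7}\right) 1 = - \frac{8}{7}$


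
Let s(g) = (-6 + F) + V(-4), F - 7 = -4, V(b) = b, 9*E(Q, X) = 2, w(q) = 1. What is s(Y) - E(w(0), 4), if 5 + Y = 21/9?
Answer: -65/9 ≈ -7.2222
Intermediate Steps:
E(Q, X) = 2/9 (E(Q, X) = (⅑)*2 = 2/9)
Y = -8/3 (Y = -5 + 21/9 = -5 + 21*(⅑) = -5 + 7/3 = -8/3 ≈ -2.6667)
F = 3 (F = 7 - 4 = 3)
s(g) = -7 (s(g) = (-6 + 3) - 4 = -3 - 4 = -7)
s(Y) - E(w(0), 4) = -7 - 1*2/9 = -7 - 2/9 = -65/9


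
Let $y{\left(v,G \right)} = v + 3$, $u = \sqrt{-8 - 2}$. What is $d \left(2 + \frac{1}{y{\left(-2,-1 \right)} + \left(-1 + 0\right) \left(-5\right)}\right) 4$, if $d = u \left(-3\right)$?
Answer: $- 26 i \sqrt{10} \approx - 82.219 i$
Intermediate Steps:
$u = i \sqrt{10}$ ($u = \sqrt{-10} = i \sqrt{10} \approx 3.1623 i$)
$y{\left(v,G \right)} = 3 + v$
$d = - 3 i \sqrt{10}$ ($d = i \sqrt{10} \left(-3\right) = - 3 i \sqrt{10} \approx - 9.4868 i$)
$d \left(2 + \frac{1}{y{\left(-2,-1 \right)} + \left(-1 + 0\right) \left(-5\right)}\right) 4 = - 3 i \sqrt{10} \left(2 + \frac{1}{\left(3 - 2\right) + \left(-1 + 0\right) \left(-5\right)}\right) 4 = - 3 i \sqrt{10} \left(2 + \frac{1}{1 - -5}\right) 4 = - 3 i \sqrt{10} \left(2 + \frac{1}{1 + 5}\right) 4 = - 3 i \sqrt{10} \left(2 + \frac{1}{6}\right) 4 = - 3 i \sqrt{10} \cdot \frac{13}{6} \cdot 4 = - 3 i \sqrt{10} \cdot \frac{26}{3} = - 26 i \sqrt{10}$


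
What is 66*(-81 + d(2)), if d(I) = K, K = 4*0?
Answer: -5346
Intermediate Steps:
K = 0
d(I) = 0
66*(-81 + d(2)) = 66*(-81 + 0) = 66*(-81) = -5346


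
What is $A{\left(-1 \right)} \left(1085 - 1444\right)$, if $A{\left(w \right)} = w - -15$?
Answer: $-5026$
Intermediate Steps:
$A{\left(w \right)} = 15 + w$ ($A{\left(w \right)} = w + 15 = 15 + w$)
$A{\left(-1 \right)} \left(1085 - 1444\right) = \left(15 - 1\right) \left(1085 - 1444\right) = 14 \left(-359\right) = -5026$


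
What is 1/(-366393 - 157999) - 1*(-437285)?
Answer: 229308755719/524392 ≈ 4.3729e+5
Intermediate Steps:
1/(-366393 - 157999) - 1*(-437285) = 1/(-524392) + 437285 = -1/524392 + 437285 = 229308755719/524392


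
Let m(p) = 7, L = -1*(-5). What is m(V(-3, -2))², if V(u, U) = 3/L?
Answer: 49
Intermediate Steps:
L = 5
V(u, U) = ⅗ (V(u, U) = 3/5 = 3*(⅕) = ⅗)
m(V(-3, -2))² = 7² = 49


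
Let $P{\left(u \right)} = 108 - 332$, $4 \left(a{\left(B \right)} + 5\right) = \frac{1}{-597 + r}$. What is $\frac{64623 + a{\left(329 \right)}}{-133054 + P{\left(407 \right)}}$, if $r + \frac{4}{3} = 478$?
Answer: $- \frac{93308389}{192453432} \approx -0.48484$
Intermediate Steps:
$r = \frac{1430}{3}$ ($r = - \frac{4}{3} + 478 = \frac{1430}{3} \approx 476.67$)
$a{\left(B \right)} = - \frac{7223}{1444}$ ($a{\left(B \right)} = -5 + \frac{1}{4 \left(-597 + \frac{1430}{3}\right)} = -5 + \frac{1}{4 \left(- \frac{361}{3}\right)} = -5 + \frac{1}{4} \left(- \frac{3}{361}\right) = -5 - \frac{3}{1444} = - \frac{7223}{1444}$)
$P{\left(u \right)} = -224$
$\frac{64623 + a{\left(329 \right)}}{-133054 + P{\left(407 \right)}} = \frac{64623 - \frac{7223}{1444}}{-133054 - 224} = \frac{93308389}{1444 \left(-133278\right)} = \frac{93308389}{1444} \left(- \frac{1}{133278}\right) = - \frac{93308389}{192453432}$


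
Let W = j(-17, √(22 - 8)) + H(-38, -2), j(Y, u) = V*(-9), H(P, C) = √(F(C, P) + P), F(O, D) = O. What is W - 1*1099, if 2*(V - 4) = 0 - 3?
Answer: -2243/2 + 2*I*√10 ≈ -1121.5 + 6.3246*I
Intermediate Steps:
H(P, C) = √(C + P)
V = 5/2 (V = 4 + (0 - 3)/2 = 4 + (½)*(-3) = 4 - 3/2 = 5/2 ≈ 2.5000)
j(Y, u) = -45/2 (j(Y, u) = (5/2)*(-9) = -45/2)
W = -45/2 + 2*I*√10 (W = -45/2 + √(-2 - 38) = -45/2 + √(-40) = -45/2 + 2*I*√10 ≈ -22.5 + 6.3246*I)
W - 1*1099 = (-45/2 + 2*I*√10) - 1*1099 = (-45/2 + 2*I*√10) - 1099 = -2243/2 + 2*I*√10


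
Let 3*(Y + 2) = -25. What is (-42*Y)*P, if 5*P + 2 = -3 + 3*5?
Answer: 868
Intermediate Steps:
Y = -31/3 (Y = -2 + (1/3)*(-25) = -2 - 25/3 = -31/3 ≈ -10.333)
P = 2 (P = -2/5 + (-3 + 3*5)/5 = -2/5 + (-3 + 15)/5 = -2/5 + (1/5)*12 = -2/5 + 12/5 = 2)
(-42*Y)*P = -42*(-31/3)*2 = 434*2 = 868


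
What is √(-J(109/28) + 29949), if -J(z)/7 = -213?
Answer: 3*√3162 ≈ 168.70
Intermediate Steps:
J(z) = 1491 (J(z) = -7*(-213) = 1491)
√(-J(109/28) + 29949) = √(-1*1491 + 29949) = √(-1491 + 29949) = √28458 = 3*√3162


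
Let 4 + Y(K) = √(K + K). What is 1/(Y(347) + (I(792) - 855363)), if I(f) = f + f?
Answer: -853783/728945410395 - √694/728945410395 ≈ -1.1713e-6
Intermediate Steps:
I(f) = 2*f
Y(K) = -4 + √2*√K (Y(K) = -4 + √(K + K) = -4 + √(2*K) = -4 + √2*√K)
1/(Y(347) + (I(792) - 855363)) = 1/((-4 + √2*√347) + (2*792 - 855363)) = 1/((-4 + √694) + (1584 - 855363)) = 1/((-4 + √694) - 853779) = 1/(-853783 + √694)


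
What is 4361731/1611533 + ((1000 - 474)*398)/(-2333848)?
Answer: 223687408191/85478933386 ≈ 2.6169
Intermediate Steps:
4361731/1611533 + ((1000 - 474)*398)/(-2333848) = 4361731*(1/1611533) + (526*398)*(-1/2333848) = 396521/146503 + 209348*(-1/2333848) = 396521/146503 - 52337/583462 = 223687408191/85478933386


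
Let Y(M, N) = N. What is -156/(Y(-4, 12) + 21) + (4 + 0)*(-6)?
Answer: -316/11 ≈ -28.727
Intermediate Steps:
-156/(Y(-4, 12) + 21) + (4 + 0)*(-6) = -156/(12 + 21) + (4 + 0)*(-6) = -156/33 + 4*(-6) = -156*1/33 - 24 = -52/11 - 24 = -316/11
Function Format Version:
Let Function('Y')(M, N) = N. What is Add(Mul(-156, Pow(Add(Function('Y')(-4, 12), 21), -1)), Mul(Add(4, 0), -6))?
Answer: Rational(-316, 11) ≈ -28.727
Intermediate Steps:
Add(Mul(-156, Pow(Add(Function('Y')(-4, 12), 21), -1)), Mul(Add(4, 0), -6)) = Add(Mul(-156, Pow(Add(12, 21), -1)), Mul(Add(4, 0), -6)) = Add(Mul(-156, Pow(33, -1)), Mul(4, -6)) = Add(Mul(-156, Rational(1, 33)), -24) = Add(Rational(-52, 11), -24) = Rational(-316, 11)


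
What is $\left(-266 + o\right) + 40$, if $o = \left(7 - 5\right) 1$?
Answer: $-224$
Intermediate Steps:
$o = 2$ ($o = 2 \cdot 1 = 2$)
$\left(-266 + o\right) + 40 = \left(-266 + 2\right) + 40 = -264 + 40 = -224$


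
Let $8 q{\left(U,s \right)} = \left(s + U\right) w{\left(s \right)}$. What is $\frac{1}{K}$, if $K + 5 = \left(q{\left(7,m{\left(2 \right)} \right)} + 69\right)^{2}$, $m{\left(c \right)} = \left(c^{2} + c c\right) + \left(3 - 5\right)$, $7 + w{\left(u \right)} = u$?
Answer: $\frac{64}{290201} \approx 0.00022054$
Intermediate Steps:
$w{\left(u \right)} = -7 + u$
$m{\left(c \right)} = -2 + 2 c^{2}$ ($m{\left(c \right)} = \left(c^{2} + c^{2}\right) + \left(3 - 5\right) = 2 c^{2} - 2 = -2 + 2 c^{2}$)
$q{\left(U,s \right)} = \frac{\left(-7 + s\right) \left(U + s\right)}{8}$ ($q{\left(U,s \right)} = \frac{\left(s + U\right) \left(-7 + s\right)}{8} = \frac{\left(U + s\right) \left(-7 + s\right)}{8} = \frac{\left(-7 + s\right) \left(U + s\right)}{8}$)
$K = \frac{290201}{64}$ ($K = -5 + \left(\frac{\left(-7 - \left(2 - 2 \cdot 2^{2}\right)\right) \left(7 - \left(2 - 2 \cdot 2^{2}\right)\right)}{8} + 69\right)^{2} = -5 + \left(\frac{\left(-7 + \left(-2 + 2 \cdot 4\right)\right) \left(7 + \left(-2 + 2 \cdot 4\right)\right)}{8} + 69\right)^{2} = -5 + \left(\frac{\left(-7 + \left(-2 + 8\right)\right) \left(7 + \left(-2 + 8\right)\right)}{8} + 69\right)^{2} = -5 + \left(\frac{\left(-7 + 6\right) \left(7 + 6\right)}{8} + 69\right)^{2} = -5 + \left(\frac{1}{8} \left(-1\right) 13 + 69\right)^{2} = -5 + \left(- \frac{13}{8} + 69\right)^{2} = -5 + \left(\frac{539}{8}\right)^{2} = -5 + \frac{290521}{64} = \frac{290201}{64} \approx 4534.4$)
$\frac{1}{K} = \frac{1}{\frac{290201}{64}} = \frac{64}{290201}$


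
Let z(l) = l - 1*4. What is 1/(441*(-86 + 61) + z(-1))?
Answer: -1/11030 ≈ -9.0662e-5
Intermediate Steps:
z(l) = -4 + l (z(l) = l - 4 = -4 + l)
1/(441*(-86 + 61) + z(-1)) = 1/(441*(-86 + 61) + (-4 - 1)) = 1/(441*(-25) - 5) = 1/(-11025 - 5) = 1/(-11030) = -1/11030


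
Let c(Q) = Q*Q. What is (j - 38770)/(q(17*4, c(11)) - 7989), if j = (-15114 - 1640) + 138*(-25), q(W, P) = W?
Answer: 58974/7921 ≈ 7.4453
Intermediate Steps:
c(Q) = Q**2
j = -20204 (j = -16754 - 3450 = -20204)
(j - 38770)/(q(17*4, c(11)) - 7989) = (-20204 - 38770)/(17*4 - 7989) = -58974/(68 - 7989) = -58974/(-7921) = -58974*(-1/7921) = 58974/7921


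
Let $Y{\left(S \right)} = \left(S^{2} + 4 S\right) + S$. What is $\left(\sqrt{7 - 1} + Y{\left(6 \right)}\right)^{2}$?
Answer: $\left(66 + \sqrt{6}\right)^{2} \approx 4685.3$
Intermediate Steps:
$Y{\left(S \right)} = S^{2} + 5 S$
$\left(\sqrt{7 - 1} + Y{\left(6 \right)}\right)^{2} = \left(\sqrt{7 - 1} + 6 \left(5 + 6\right)\right)^{2} = \left(\sqrt{6} + 6 \cdot 11\right)^{2} = \left(\sqrt{6} + 66\right)^{2} = \left(66 + \sqrt{6}\right)^{2}$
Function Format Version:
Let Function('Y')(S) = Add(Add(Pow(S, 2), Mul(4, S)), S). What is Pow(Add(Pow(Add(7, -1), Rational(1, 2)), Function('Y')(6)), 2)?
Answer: Pow(Add(66, Pow(6, Rational(1, 2))), 2) ≈ 4685.3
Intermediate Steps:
Function('Y')(S) = Add(Pow(S, 2), Mul(5, S))
Pow(Add(Pow(Add(7, -1), Rational(1, 2)), Function('Y')(6)), 2) = Pow(Add(Pow(Add(7, -1), Rational(1, 2)), Mul(6, Add(5, 6))), 2) = Pow(Add(Pow(6, Rational(1, 2)), Mul(6, 11)), 2) = Pow(Add(Pow(6, Rational(1, 2)), 66), 2) = Pow(Add(66, Pow(6, Rational(1, 2))), 2)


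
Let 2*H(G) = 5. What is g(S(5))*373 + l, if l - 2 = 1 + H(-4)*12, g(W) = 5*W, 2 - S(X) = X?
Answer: -5562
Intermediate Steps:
H(G) = 5/2 (H(G) = (½)*5 = 5/2)
S(X) = 2 - X
l = 33 (l = 2 + (1 + (5/2)*12) = 2 + (1 + 30) = 2 + 31 = 33)
g(S(5))*373 + l = (5*(2 - 1*5))*373 + 33 = (5*(2 - 5))*373 + 33 = (5*(-3))*373 + 33 = -15*373 + 33 = -5595 + 33 = -5562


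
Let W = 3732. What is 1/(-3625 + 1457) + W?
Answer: 8090975/2168 ≈ 3732.0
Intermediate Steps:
1/(-3625 + 1457) + W = 1/(-3625 + 1457) + 3732 = 1/(-2168) + 3732 = -1/2168 + 3732 = 8090975/2168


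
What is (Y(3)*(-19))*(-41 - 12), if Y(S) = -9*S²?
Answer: -81567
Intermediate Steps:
(Y(3)*(-19))*(-41 - 12) = (-9*3²*(-19))*(-41 - 12) = (-9*9*(-19))*(-53) = -81*(-19)*(-53) = 1539*(-53) = -81567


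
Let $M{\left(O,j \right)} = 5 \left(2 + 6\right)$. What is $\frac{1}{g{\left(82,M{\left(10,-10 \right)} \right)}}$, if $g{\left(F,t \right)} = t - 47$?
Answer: $- \frac{1}{7} \approx -0.14286$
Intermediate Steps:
$M{\left(O,j \right)} = 40$ ($M{\left(O,j \right)} = 5 \cdot 8 = 40$)
$g{\left(F,t \right)} = -47 + t$
$\frac{1}{g{\left(82,M{\left(10,-10 \right)} \right)}} = \frac{1}{-47 + 40} = \frac{1}{-7} = - \frac{1}{7}$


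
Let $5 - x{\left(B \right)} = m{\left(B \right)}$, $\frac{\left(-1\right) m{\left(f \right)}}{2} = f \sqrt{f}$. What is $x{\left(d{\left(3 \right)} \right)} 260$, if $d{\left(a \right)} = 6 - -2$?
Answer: $1300 + 8320 \sqrt{2} \approx 13066.0$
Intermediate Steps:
$d{\left(a \right)} = 8$ ($d{\left(a \right)} = 6 + 2 = 8$)
$m{\left(f \right)} = - 2 f^{\frac{3}{2}}$ ($m{\left(f \right)} = - 2 f \sqrt{f} = - 2 f^{\frac{3}{2}}$)
$x{\left(B \right)} = 5 + 2 B^{\frac{3}{2}}$ ($x{\left(B \right)} = 5 - - 2 B^{\frac{3}{2}} = 5 + 2 B^{\frac{3}{2}}$)
$x{\left(d{\left(3 \right)} \right)} 260 = \left(5 + 2 \cdot 8^{\frac{3}{2}}\right) 260 = \left(5 + 2 \cdot 16 \sqrt{2}\right) 260 = \left(5 + 32 \sqrt{2}\right) 260 = 1300 + 8320 \sqrt{2}$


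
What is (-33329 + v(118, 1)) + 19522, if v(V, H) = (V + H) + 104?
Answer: -13584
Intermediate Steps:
v(V, H) = 104 + H + V (v(V, H) = (H + V) + 104 = 104 + H + V)
(-33329 + v(118, 1)) + 19522 = (-33329 + (104 + 1 + 118)) + 19522 = (-33329 + 223) + 19522 = -33106 + 19522 = -13584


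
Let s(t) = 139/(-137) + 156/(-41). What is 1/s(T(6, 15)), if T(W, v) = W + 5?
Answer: -5617/27071 ≈ -0.20749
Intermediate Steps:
T(W, v) = 5 + W
s(t) = -27071/5617 (s(t) = 139*(-1/137) + 156*(-1/41) = -139/137 - 156/41 = -27071/5617)
1/s(T(6, 15)) = 1/(-27071/5617) = -5617/27071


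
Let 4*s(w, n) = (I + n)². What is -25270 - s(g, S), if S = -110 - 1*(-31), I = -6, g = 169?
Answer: -108305/4 ≈ -27076.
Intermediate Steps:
S = -79 (S = -110 + 31 = -79)
s(w, n) = (-6 + n)²/4
-25270 - s(g, S) = -25270 - (-6 - 79)²/4 = -25270 - (-85)²/4 = -25270 - 7225/4 = -108305/4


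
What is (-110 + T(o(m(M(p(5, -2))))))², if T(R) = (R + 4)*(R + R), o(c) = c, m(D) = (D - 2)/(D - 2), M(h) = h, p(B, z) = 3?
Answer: 10000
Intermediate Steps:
m(D) = 1 (m(D) = (-2 + D)/(-2 + D) = 1)
T(R) = 2*R*(4 + R) (T(R) = (4 + R)*(2*R) = 2*R*(4 + R))
(-110 + T(o(m(M(p(5, -2))))))² = (-110 + 2*1*(4 + 1))² = (-110 + 2*1*5)² = (-110 + 10)² = (-100)² = 10000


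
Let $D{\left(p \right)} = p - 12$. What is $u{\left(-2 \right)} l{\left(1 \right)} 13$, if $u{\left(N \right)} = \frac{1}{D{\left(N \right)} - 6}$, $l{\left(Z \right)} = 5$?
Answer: $- \frac{13}{4} \approx -3.25$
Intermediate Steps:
$D{\left(p \right)} = -12 + p$ ($D{\left(p \right)} = p - 12 = -12 + p$)
$u{\left(N \right)} = \frac{1}{-18 + N}$ ($u{\left(N \right)} = \frac{1}{\left(-12 + N\right) - 6} = \frac{1}{-18 + N}$)
$u{\left(-2 \right)} l{\left(1 \right)} 13 = \frac{1}{-18 - 2} \cdot 5 \cdot 13 = \frac{1}{-20} \cdot 5 \cdot 13 = \left(- \frac{1}{20}\right) 5 \cdot 13 = \left(- \frac{1}{4}\right) 13 = - \frac{13}{4}$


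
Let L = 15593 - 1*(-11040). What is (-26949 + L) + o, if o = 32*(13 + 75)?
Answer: 2500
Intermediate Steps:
L = 26633 (L = 15593 + 11040 = 26633)
o = 2816 (o = 32*88 = 2816)
(-26949 + L) + o = (-26949 + 26633) + 2816 = -316 + 2816 = 2500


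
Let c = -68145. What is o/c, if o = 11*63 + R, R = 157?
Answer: -170/13629 ≈ -0.012473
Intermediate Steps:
o = 850 (o = 11*63 + 157 = 693 + 157 = 850)
o/c = 850/(-68145) = 850*(-1/68145) = -170/13629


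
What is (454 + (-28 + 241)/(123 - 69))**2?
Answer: 67947049/324 ≈ 2.0971e+5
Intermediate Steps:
(454 + (-28 + 241)/(123 - 69))**2 = (454 + 213/54)**2 = (454 + 213*(1/54))**2 = (454 + 71/18)**2 = (8243/18)**2 = 67947049/324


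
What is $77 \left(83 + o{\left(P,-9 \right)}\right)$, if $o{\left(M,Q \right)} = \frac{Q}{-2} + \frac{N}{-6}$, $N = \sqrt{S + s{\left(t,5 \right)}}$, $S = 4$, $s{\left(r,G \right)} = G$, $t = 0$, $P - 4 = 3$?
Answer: $6699$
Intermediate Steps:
$P = 7$ ($P = 4 + 3 = 7$)
$N = 3$ ($N = \sqrt{4 + 5} = \sqrt{9} = 3$)
$o{\left(M,Q \right)} = - \frac{1}{2} - \frac{Q}{2}$ ($o{\left(M,Q \right)} = \frac{Q}{-2} + \frac{3}{-6} = Q \left(- \frac{1}{2}\right) + 3 \left(- \frac{1}{6}\right) = - \frac{Q}{2} - \frac{1}{2} = - \frac{1}{2} - \frac{Q}{2}$)
$77 \left(83 + o{\left(P,-9 \right)}\right) = 77 \left(83 - -4\right) = 77 \left(83 + \left(- \frac{1}{2} + \frac{9}{2}\right)\right) = 77 \left(83 + 4\right) = 77 \cdot 87 = 6699$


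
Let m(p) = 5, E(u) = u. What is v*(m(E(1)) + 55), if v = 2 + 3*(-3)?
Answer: -420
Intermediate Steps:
v = -7 (v = 2 - 9 = -7)
v*(m(E(1)) + 55) = -7*(5 + 55) = -7*60 = -420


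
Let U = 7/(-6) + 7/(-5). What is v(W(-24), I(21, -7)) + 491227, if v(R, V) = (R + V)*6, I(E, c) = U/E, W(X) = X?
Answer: 7366234/15 ≈ 4.9108e+5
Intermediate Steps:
U = -77/30 (U = 7*(-⅙) + 7*(-⅕) = -7/6 - 7/5 = -77/30 ≈ -2.5667)
I(E, c) = -77/(30*E)
v(R, V) = 6*R + 6*V
v(W(-24), I(21, -7)) + 491227 = (6*(-24) + 6*(-77/30/21)) + 491227 = (-144 + 6*(-77/30*1/21)) + 491227 = (-144 + 6*(-11/90)) + 491227 = (-144 - 11/15) + 491227 = -2171/15 + 491227 = 7366234/15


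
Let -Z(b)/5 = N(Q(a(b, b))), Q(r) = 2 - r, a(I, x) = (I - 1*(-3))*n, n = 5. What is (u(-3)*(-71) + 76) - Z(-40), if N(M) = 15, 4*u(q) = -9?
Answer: 1243/4 ≈ 310.75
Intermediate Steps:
u(q) = -9/4 (u(q) = (¼)*(-9) = -9/4)
a(I, x) = 15 + 5*I (a(I, x) = (I - 1*(-3))*5 = (I + 3)*5 = (3 + I)*5 = 15 + 5*I)
Z(b) = -75 (Z(b) = -5*15 = -75)
(u(-3)*(-71) + 76) - Z(-40) = (-9/4*(-71) + 76) - 1*(-75) = (639/4 + 76) + 75 = 943/4 + 75 = 1243/4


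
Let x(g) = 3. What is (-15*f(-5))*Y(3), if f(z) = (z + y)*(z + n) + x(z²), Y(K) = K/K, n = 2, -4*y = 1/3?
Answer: -1095/4 ≈ -273.75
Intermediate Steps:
y = -1/12 (y = -¼/3 = -¼*⅓ = -1/12 ≈ -0.083333)
Y(K) = 1
f(z) = 3 + (2 + z)*(-1/12 + z) (f(z) = (z - 1/12)*(z + 2) + 3 = (-1/12 + z)*(2 + z) + 3 = (2 + z)*(-1/12 + z) + 3 = 3 + (2 + z)*(-1/12 + z))
(-15*f(-5))*Y(3) = -15*(17/6 + (-5)² + (23/12)*(-5))*1 = -15*(17/6 + 25 - 115/12)*1 = -15*73/4*1 = -1095/4*1 = -1095/4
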